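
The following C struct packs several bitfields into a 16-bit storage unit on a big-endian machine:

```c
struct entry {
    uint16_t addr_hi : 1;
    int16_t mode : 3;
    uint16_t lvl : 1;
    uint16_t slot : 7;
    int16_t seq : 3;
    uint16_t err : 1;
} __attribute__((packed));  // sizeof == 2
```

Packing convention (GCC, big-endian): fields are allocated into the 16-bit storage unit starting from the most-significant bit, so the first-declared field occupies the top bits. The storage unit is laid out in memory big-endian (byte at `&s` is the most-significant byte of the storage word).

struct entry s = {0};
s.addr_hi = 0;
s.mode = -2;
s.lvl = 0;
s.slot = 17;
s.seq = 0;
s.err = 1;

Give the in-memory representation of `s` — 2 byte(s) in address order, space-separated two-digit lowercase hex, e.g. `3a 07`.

addr_hi (1b) val=0 bits=0x0 at bit 15: 0x0000
mode (3b) val=-2 bits=0x6 at bit 12: 0x6000
lvl (1b) val=0 bits=0x0 at bit 11: 0x6000
slot (7b) val=17 bits=0x11 at bit 4: 0x6110
seq (3b) val=0 bits=0x0 at bit 1: 0x6110
err (1b) val=1 bits=0x1 at bit 0: 0x6111
word = 0x6111 → big-endian bytes:
  [0]=0x61  [1]=0x11

61 11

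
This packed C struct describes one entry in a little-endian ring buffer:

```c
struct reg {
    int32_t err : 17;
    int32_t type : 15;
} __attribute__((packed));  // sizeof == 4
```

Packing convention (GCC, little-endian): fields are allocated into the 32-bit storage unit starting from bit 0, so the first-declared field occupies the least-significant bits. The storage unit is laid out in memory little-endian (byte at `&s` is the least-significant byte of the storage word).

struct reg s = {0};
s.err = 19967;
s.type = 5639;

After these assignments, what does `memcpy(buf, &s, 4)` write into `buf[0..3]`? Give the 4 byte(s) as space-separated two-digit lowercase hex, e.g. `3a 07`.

[0+:17] err=19967 & 0x1ffff = 0x4dff; word=0x00004dff
[17+:15] type=5639 & 0x7fff = 0x1607; word=0x2c0e4dff
word = 0x2c0e4dff → little-endian bytes:
  [0]=0xff  [1]=0x4d  [2]=0x0e  [3]=0x2c

ff 4d 0e 2c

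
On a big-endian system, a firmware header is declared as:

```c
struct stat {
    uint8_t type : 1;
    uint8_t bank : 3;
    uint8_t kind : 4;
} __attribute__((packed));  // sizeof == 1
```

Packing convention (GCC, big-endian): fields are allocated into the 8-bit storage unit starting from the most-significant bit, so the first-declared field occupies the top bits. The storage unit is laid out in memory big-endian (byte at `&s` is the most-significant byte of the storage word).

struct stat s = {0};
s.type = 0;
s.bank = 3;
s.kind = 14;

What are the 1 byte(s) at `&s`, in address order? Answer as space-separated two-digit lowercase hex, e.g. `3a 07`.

3e

type:1 = 0 → 0x0 << 7 → word 0x00
bank:3 = 3 → 0x3 << 4 → word 0x30
kind:4 = 14 → 0xe << 0 → word 0x3e
word = 0x3e → big-endian bytes:
  [0]=0x3e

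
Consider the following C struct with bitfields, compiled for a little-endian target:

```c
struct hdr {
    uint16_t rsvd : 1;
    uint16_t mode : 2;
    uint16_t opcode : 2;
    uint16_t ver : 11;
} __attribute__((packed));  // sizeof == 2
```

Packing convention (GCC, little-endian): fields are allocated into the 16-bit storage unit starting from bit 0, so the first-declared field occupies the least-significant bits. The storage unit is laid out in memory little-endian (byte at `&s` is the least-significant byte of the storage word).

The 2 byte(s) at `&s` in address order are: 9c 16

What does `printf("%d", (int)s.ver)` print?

180

[0]=0x9c [1]=0x16 (little-endian) → word 0x169c
rsvd:1 @ bit 0 → (0x169c>>0)&0x1 = 0x0
mode:2 @ bit 1 → (0x169c>>1)&0x3 = 0x2
opcode:2 @ bit 3 → (0x169c>>3)&0x3 = 0x3
ver:11 @ bit 5 → (0x169c>>5)&0x7ff = 0xb4  ←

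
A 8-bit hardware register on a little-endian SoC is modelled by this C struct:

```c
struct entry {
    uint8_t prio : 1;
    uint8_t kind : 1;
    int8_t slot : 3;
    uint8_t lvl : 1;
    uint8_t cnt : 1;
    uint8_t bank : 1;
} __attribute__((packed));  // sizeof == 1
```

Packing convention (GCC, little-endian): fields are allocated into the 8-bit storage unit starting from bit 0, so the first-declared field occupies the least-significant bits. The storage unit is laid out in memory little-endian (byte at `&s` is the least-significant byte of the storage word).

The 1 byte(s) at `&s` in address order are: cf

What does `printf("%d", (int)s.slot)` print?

[0]=0xcf (little-endian) → word 0xcf
prio [0+:1] = (word>>0) & 0x1 = 1
kind [1+:1] = (word>>1) & 0x1 = 1
slot [2+:3] = (word>>2) & 0x7 = 3  ←
lvl [5+:1] = (word>>5) & 0x1 = 0
cnt [6+:1] = (word>>6) & 0x1 = 1
bank [7+:1] = (word>>7) & 0x1 = 1
slot signed 3b, MSB=0: value = 3

3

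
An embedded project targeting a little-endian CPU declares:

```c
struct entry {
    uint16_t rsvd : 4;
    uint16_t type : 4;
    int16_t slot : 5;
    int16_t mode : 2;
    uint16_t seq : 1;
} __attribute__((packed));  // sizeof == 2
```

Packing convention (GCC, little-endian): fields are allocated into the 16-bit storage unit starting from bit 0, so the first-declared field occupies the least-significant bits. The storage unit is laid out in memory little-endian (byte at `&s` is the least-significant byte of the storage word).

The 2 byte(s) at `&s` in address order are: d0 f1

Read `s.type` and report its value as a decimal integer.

13

[0]=0xd0 [1]=0xf1 (little-endian) → word 0xf1d0
rsvd:4 @ bit 0 → (0xf1d0>>0)&0xf = 0x0
type:4 @ bit 4 → (0xf1d0>>4)&0xf = 0xd  ←
slot:5 @ bit 8 → (0xf1d0>>8)&0x1f = 0x11
mode:2 @ bit 13 → (0xf1d0>>13)&0x3 = 0x3
seq:1 @ bit 15 → (0xf1d0>>15)&0x1 = 0x1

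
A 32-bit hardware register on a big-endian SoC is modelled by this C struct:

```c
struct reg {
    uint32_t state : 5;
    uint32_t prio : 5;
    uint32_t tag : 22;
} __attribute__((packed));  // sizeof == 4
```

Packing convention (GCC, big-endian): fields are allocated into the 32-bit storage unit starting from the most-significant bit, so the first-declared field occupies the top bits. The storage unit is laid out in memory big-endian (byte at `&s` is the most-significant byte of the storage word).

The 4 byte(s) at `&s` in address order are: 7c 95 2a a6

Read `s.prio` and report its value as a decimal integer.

18

[0]=0x7c [1]=0x95 [2]=0x2a [3]=0xa6 (big-endian) → word 0x7c952aa6
state [27+:5] = (word>>27) & 0x1f = 15
prio [22+:5] = (word>>22) & 0x1f = 18  ←
tag [0+:22] = (word>>0) & 0x3fffff = 1387174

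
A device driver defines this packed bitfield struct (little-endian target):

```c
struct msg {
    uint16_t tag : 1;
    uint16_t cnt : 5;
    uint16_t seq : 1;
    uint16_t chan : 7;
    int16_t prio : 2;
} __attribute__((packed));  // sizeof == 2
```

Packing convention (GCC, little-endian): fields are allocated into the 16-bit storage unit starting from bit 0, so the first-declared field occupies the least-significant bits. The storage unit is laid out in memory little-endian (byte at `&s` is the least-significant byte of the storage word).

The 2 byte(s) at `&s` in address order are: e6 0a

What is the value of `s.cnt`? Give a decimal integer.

[0]=0xe6 [1]=0x0a (little-endian) → word 0x0ae6
tag [0+:1] = (word>>0) & 0x1 = 0
cnt [1+:5] = (word>>1) & 0x1f = 19  ←
seq [6+:1] = (word>>6) & 0x1 = 1
chan [7+:7] = (word>>7) & 0x7f = 21
prio [14+:2] = (word>>14) & 0x3 = 0

19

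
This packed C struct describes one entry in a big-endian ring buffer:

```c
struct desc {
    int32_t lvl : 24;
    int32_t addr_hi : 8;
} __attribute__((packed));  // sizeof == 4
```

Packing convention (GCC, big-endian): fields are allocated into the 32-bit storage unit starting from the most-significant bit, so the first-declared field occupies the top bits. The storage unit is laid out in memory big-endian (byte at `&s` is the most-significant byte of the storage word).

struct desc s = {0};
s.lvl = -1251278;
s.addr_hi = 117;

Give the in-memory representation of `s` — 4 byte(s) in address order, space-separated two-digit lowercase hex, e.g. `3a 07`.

[8+:24] lvl=-1251278 & 0xffffff = 0xece832; word=0xece83200
[0+:8] addr_hi=117 & 0xff = 0x75; word=0xece83275
word = 0xece83275 → big-endian bytes:
  [0]=0xec  [1]=0xe8  [2]=0x32  [3]=0x75

ec e8 32 75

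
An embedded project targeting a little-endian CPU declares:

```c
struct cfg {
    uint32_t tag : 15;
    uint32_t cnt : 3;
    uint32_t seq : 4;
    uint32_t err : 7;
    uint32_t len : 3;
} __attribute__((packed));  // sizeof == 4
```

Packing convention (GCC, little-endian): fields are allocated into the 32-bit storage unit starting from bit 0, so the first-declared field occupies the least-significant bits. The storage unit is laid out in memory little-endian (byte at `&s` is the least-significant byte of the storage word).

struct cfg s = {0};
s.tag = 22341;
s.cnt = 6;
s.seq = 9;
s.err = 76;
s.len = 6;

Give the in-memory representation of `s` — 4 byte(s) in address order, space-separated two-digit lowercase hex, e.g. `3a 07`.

45 57 27 d3

tag:15 = 22341 → 0x5745 << 0 → word 0x00005745
cnt:3 = 6 → 0x6 << 15 → word 0x00035745
seq:4 = 9 → 0x9 << 18 → word 0x00275745
err:7 = 76 → 0x4c << 22 → word 0x13275745
len:3 = 6 → 0x6 << 29 → word 0xd3275745
word = 0xd3275745 → little-endian bytes:
  [0]=0x45  [1]=0x57  [2]=0x27  [3]=0xd3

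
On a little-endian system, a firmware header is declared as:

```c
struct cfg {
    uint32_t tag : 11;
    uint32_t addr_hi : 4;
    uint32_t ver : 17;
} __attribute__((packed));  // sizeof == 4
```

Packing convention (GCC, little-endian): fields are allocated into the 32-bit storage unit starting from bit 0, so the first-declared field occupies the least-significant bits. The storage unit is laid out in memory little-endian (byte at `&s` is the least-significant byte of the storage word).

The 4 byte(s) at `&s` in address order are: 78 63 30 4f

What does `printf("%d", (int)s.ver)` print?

40544

[0]=0x78 [1]=0x63 [2]=0x30 [3]=0x4f (little-endian) → word 0x4f306378
tag [0+:11] = (word>>0) & 0x7ff = 888
addr_hi [11+:4] = (word>>11) & 0xf = 12
ver [15+:17] = (word>>15) & 0x1ffff = 40544  ←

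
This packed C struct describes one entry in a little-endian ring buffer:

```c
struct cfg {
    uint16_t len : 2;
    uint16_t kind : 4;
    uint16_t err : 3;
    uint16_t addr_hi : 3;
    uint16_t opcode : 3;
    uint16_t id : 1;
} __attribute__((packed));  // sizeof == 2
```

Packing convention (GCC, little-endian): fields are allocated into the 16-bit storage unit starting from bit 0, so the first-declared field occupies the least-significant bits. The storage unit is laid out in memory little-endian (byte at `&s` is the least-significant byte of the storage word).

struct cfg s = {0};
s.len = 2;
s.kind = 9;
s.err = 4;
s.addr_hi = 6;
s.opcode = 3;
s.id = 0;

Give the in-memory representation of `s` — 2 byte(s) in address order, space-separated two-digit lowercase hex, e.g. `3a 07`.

[0+:2] len=2 & 0x3 = 0x2; word=0x0002
[2+:4] kind=9 & 0xf = 0x9; word=0x0026
[6+:3] err=4 & 0x7 = 0x4; word=0x0126
[9+:3] addr_hi=6 & 0x7 = 0x6; word=0x0d26
[12+:3] opcode=3 & 0x7 = 0x3; word=0x3d26
[15+:1] id=0 & 0x1 = 0x0; word=0x3d26
word = 0x3d26 → little-endian bytes:
  [0]=0x26  [1]=0x3d

26 3d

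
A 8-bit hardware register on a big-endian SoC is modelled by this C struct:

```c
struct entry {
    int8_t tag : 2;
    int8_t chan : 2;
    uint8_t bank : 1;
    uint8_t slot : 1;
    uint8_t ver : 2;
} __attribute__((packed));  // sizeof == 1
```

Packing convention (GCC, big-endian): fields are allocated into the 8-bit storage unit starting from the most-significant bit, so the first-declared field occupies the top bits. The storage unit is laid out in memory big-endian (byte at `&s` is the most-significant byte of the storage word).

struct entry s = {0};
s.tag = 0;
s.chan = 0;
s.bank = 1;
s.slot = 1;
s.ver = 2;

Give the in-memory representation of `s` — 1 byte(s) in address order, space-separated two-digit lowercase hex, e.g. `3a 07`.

0e

[6+:2] tag=0 & 0x3 = 0x0; word=0x00
[4+:2] chan=0 & 0x3 = 0x0; word=0x00
[3+:1] bank=1 & 0x1 = 0x1; word=0x08
[2+:1] slot=1 & 0x1 = 0x1; word=0x0c
[0+:2] ver=2 & 0x3 = 0x2; word=0x0e
word = 0x0e → big-endian bytes:
  [0]=0x0e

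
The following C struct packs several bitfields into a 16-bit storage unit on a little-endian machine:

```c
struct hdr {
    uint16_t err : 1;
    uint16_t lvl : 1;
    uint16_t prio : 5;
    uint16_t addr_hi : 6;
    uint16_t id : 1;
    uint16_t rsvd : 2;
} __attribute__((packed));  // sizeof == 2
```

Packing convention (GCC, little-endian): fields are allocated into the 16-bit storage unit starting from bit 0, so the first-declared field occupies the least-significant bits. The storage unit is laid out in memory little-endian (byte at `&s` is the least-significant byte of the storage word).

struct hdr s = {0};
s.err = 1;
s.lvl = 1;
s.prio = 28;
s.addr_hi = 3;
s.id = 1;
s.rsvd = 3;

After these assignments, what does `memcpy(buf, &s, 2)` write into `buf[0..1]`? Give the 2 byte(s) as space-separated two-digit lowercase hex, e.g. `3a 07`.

f3 e1

err:1 = 1 → 0x1 << 0 → word 0x0001
lvl:1 = 1 → 0x1 << 1 → word 0x0003
prio:5 = 28 → 0x1c << 2 → word 0x0073
addr_hi:6 = 3 → 0x3 << 7 → word 0x01f3
id:1 = 1 → 0x1 << 13 → word 0x21f3
rsvd:2 = 3 → 0x3 << 14 → word 0xe1f3
word = 0xe1f3 → little-endian bytes:
  [0]=0xf3  [1]=0xe1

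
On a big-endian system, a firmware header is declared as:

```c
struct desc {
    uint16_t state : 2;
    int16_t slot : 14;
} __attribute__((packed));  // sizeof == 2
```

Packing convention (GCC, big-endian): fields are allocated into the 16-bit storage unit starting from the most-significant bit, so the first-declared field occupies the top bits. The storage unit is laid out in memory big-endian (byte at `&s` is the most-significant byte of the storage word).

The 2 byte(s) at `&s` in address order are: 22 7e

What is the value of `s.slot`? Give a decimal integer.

[0]=0x22 [1]=0x7e (big-endian) → word 0x227e
state:2 @ bit 14 → (0x227e>>14)&0x3 = 0x0
slot:14 @ bit 0 → (0x227e>>0)&0x3fff = 0x227e  ←
slot signed 14b, MSB=1: 8830 - 16384 = -7554

-7554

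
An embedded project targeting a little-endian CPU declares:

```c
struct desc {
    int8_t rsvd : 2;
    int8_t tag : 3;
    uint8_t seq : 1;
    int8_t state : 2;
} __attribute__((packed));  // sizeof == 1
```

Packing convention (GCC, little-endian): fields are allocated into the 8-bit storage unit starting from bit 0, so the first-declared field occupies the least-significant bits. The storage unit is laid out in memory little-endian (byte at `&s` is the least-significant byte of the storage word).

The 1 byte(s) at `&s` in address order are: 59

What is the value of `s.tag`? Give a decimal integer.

-2

[0]=0x59 (little-endian) → word 0x59
rsvd:2 @ bit 0 → (0x59>>0)&0x3 = 0x1
tag:3 @ bit 2 → (0x59>>2)&0x7 = 0x6  ←
seq:1 @ bit 5 → (0x59>>5)&0x1 = 0x0
state:2 @ bit 6 → (0x59>>6)&0x3 = 0x1
tag signed 3b, MSB=1: 6 - 8 = -2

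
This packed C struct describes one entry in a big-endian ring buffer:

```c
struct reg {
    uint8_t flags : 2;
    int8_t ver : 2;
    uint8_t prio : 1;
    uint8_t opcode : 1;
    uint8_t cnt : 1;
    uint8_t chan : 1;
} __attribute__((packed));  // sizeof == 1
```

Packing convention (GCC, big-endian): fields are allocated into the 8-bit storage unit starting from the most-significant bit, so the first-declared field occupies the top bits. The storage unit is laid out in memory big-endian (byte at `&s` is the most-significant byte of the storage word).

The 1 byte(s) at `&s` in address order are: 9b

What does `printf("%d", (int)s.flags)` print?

[0]=0x9b (big-endian) → word 0x9b
flags [6+:2] = (word>>6) & 0x3 = 2  ←
ver [4+:2] = (word>>4) & 0x3 = 1
prio [3+:1] = (word>>3) & 0x1 = 1
opcode [2+:1] = (word>>2) & 0x1 = 0
cnt [1+:1] = (word>>1) & 0x1 = 1
chan [0+:1] = (word>>0) & 0x1 = 1

2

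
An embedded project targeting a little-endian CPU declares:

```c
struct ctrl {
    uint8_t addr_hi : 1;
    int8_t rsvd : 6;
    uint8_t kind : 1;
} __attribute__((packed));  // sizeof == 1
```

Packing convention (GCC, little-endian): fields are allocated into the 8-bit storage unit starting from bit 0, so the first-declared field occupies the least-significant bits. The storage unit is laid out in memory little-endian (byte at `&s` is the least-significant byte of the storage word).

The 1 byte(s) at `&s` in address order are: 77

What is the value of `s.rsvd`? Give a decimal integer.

-5

[0]=0x77 (little-endian) → word 0x77
addr_hi [0+:1] = (word>>0) & 0x1 = 1
rsvd [1+:6] = (word>>1) & 0x3f = 59  ←
kind [7+:1] = (word>>7) & 0x1 = 0
rsvd signed 6b, MSB=1: 59 - 64 = -5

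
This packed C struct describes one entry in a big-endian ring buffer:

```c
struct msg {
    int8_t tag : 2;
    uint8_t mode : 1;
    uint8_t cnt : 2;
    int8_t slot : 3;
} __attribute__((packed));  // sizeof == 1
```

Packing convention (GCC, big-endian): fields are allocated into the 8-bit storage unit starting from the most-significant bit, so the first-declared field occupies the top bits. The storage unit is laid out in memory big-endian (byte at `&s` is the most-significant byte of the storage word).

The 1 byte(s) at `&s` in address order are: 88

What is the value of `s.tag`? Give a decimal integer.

[0]=0x88 (big-endian) → word 0x88
tag [6+:2] = (word>>6) & 0x3 = 2  ←
mode [5+:1] = (word>>5) & 0x1 = 0
cnt [3+:2] = (word>>3) & 0x3 = 1
slot [0+:3] = (word>>0) & 0x7 = 0
tag signed 2b, MSB=1: 2 - 4 = -2

-2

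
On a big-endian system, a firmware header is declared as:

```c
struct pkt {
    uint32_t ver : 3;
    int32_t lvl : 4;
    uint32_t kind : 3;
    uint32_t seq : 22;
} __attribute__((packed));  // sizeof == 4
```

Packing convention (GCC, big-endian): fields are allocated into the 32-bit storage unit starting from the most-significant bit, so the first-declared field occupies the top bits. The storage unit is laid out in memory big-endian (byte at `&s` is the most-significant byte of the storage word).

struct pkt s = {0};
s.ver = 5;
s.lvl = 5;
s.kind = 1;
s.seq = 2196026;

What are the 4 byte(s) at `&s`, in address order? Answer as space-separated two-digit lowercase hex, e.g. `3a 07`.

[29+:3] ver=5 & 0x7 = 0x5; word=0xa0000000
[25+:4] lvl=5 & 0xf = 0x5; word=0xaa000000
[22+:3] kind=1 & 0x7 = 0x1; word=0xaa400000
[0+:22] seq=2196026 & 0x3fffff = 0x21823a; word=0xaa61823a
word = 0xaa61823a → big-endian bytes:
  [0]=0xaa  [1]=0x61  [2]=0x82  [3]=0x3a

aa 61 82 3a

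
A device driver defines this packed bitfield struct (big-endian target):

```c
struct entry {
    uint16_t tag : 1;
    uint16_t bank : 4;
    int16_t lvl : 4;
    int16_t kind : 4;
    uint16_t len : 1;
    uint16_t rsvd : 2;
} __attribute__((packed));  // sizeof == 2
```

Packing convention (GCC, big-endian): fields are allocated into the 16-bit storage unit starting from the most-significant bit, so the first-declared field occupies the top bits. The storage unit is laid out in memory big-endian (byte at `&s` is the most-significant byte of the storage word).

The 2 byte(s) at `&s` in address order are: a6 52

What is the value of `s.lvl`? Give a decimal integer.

-4

[0]=0xa6 [1]=0x52 (big-endian) → word 0xa652
tag [15+:1] = (word>>15) & 0x1 = 1
bank [11+:4] = (word>>11) & 0xf = 4
lvl [7+:4] = (word>>7) & 0xf = 12  ←
kind [3+:4] = (word>>3) & 0xf = 10
len [2+:1] = (word>>2) & 0x1 = 0
rsvd [0+:2] = (word>>0) & 0x3 = 2
lvl signed 4b, MSB=1: 12 - 16 = -4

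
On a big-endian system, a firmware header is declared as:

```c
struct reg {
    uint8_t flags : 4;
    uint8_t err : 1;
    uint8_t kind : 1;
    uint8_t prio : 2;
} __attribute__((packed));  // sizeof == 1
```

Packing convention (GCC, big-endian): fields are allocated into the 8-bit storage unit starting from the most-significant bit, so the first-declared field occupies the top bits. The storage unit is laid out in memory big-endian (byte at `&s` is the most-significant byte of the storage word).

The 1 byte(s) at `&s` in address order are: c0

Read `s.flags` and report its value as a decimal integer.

[0]=0xc0 (big-endian) → word 0xc0
flags [4+:4] = (word>>4) & 0xf = 12  ←
err [3+:1] = (word>>3) & 0x1 = 0
kind [2+:1] = (word>>2) & 0x1 = 0
prio [0+:2] = (word>>0) & 0x3 = 0

12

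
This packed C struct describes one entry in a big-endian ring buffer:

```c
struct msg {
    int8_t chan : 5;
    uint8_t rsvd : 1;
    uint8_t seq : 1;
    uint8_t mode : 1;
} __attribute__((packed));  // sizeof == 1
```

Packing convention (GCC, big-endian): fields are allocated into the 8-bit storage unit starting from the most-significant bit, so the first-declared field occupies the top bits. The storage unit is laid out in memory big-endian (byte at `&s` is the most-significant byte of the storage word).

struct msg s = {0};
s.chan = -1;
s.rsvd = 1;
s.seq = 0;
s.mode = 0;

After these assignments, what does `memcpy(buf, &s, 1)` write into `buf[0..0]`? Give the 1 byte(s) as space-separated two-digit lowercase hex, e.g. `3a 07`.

fc

[3+:5] chan=-1 & 0x1f = 0x1f; word=0xf8
[2+:1] rsvd=1 & 0x1 = 0x1; word=0xfc
[1+:1] seq=0 & 0x1 = 0x0; word=0xfc
[0+:1] mode=0 & 0x1 = 0x0; word=0xfc
word = 0xfc → big-endian bytes:
  [0]=0xfc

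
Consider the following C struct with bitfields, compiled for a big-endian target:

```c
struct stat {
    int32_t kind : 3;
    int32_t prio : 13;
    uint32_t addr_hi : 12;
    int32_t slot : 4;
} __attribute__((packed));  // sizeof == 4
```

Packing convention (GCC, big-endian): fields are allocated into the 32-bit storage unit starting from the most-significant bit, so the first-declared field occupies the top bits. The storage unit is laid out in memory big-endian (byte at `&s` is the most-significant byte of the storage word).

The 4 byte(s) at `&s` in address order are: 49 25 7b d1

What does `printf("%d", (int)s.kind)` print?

2

[0]=0x49 [1]=0x25 [2]=0x7b [3]=0xd1 (big-endian) → word 0x49257bd1
kind:3 @ bit 29 → (0x49257bd1>>29)&0x7 = 0x2  ←
prio:13 @ bit 16 → (0x49257bd1>>16)&0x1fff = 0x925
addr_hi:12 @ bit 4 → (0x49257bd1>>4)&0xfff = 0x7bd
slot:4 @ bit 0 → (0x49257bd1>>0)&0xf = 0x1
kind signed 3b, MSB=0: value = 2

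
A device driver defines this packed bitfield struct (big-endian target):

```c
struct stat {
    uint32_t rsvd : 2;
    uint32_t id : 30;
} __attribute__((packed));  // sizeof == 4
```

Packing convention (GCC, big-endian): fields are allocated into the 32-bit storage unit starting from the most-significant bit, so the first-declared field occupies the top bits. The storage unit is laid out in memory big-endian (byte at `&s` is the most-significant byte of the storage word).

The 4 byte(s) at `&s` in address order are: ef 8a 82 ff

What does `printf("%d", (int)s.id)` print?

[0]=0xef [1]=0x8a [2]=0x82 [3]=0xff (big-endian) → word 0xef8a82ff
rsvd:2 @ bit 30 → (0xef8a82ff>>30)&0x3 = 0x3
id:30 @ bit 0 → (0xef8a82ff>>0)&0x3fffffff = 0x2f8a82ff  ←

797606655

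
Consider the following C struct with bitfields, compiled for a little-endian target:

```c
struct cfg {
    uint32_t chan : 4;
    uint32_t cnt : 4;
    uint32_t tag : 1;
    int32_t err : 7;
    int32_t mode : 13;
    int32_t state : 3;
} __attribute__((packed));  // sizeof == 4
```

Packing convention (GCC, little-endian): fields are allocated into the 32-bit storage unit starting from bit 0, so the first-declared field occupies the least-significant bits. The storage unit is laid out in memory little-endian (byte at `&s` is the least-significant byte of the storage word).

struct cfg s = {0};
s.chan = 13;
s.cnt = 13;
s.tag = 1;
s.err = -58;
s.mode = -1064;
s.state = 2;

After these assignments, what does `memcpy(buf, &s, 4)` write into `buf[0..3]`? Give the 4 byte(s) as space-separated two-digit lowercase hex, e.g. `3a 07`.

chan (4b) val=13 bits=0xd at bit 0: 0x0000000d
cnt (4b) val=13 bits=0xd at bit 4: 0x000000dd
tag (1b) val=1 bits=0x1 at bit 8: 0x000001dd
err (7b) val=-58 bits=0x46 at bit 9: 0x00008ddd
mode (13b) val=-1064 bits=0x1bd8 at bit 16: 0x1bd88ddd
state (3b) val=2 bits=0x2 at bit 29: 0x5bd88ddd
word = 0x5bd88ddd → little-endian bytes:
  [0]=0xdd  [1]=0x8d  [2]=0xd8  [3]=0x5b

dd 8d d8 5b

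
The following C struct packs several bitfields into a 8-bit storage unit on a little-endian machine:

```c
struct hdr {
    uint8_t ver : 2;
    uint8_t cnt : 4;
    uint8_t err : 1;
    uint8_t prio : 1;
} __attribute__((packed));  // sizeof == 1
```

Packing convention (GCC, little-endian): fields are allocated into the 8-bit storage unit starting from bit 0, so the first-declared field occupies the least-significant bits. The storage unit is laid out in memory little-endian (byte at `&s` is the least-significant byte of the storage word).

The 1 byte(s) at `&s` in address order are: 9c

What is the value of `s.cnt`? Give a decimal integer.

[0]=0x9c (little-endian) → word 0x9c
ver:2 @ bit 0 → (0x9c>>0)&0x3 = 0x0
cnt:4 @ bit 2 → (0x9c>>2)&0xf = 0x7  ←
err:1 @ bit 6 → (0x9c>>6)&0x1 = 0x0
prio:1 @ bit 7 → (0x9c>>7)&0x1 = 0x1

7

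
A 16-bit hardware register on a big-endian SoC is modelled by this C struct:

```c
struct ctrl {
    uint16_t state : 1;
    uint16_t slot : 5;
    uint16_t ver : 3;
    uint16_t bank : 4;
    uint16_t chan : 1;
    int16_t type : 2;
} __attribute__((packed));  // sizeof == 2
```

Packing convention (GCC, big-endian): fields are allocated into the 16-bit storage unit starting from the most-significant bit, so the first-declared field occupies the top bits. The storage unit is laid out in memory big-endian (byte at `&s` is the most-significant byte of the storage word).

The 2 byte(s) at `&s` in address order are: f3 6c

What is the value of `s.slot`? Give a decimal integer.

[0]=0xf3 [1]=0x6c (big-endian) → word 0xf36c
state [15+:1] = (word>>15) & 0x1 = 1
slot [10+:5] = (word>>10) & 0x1f = 28  ←
ver [7+:3] = (word>>7) & 0x7 = 6
bank [3+:4] = (word>>3) & 0xf = 13
chan [2+:1] = (word>>2) & 0x1 = 1
type [0+:2] = (word>>0) & 0x3 = 0

28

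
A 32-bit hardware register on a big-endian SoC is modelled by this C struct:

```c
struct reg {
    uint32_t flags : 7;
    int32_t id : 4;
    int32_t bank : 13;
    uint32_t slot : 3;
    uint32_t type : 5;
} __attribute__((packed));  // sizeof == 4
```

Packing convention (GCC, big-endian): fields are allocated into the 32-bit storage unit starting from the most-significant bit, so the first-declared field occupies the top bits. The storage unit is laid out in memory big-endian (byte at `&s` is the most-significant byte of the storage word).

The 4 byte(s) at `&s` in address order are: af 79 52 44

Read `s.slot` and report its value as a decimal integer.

[0]=0xaf [1]=0x79 [2]=0x52 [3]=0x44 (big-endian) → word 0xaf795244
flags:7 @ bit 25 → (0xaf795244>>25)&0x7f = 0x57
id:4 @ bit 21 → (0xaf795244>>21)&0xf = 0xb
bank:13 @ bit 8 → (0xaf795244>>8)&0x1fff = 0x1952
slot:3 @ bit 5 → (0xaf795244>>5)&0x7 = 0x2  ←
type:5 @ bit 0 → (0xaf795244>>0)&0x1f = 0x4

2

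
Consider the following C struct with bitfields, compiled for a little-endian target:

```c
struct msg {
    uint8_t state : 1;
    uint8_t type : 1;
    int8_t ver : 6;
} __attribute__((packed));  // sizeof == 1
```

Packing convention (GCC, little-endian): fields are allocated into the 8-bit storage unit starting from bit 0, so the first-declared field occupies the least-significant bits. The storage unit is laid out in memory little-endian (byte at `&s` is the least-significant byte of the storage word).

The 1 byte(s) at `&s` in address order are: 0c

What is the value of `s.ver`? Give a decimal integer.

[0]=0x0c (little-endian) → word 0x0c
state [0+:1] = (word>>0) & 0x1 = 0
type [1+:1] = (word>>1) & 0x1 = 0
ver [2+:6] = (word>>2) & 0x3f = 3  ←
ver signed 6b, MSB=0: value = 3

3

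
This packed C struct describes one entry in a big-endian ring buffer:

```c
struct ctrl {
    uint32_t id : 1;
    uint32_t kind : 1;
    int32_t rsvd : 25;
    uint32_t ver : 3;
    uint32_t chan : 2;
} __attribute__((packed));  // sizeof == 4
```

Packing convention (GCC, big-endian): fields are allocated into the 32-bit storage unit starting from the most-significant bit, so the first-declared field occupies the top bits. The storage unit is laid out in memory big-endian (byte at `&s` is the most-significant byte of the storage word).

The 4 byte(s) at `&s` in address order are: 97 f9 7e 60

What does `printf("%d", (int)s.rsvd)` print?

12569587

[0]=0x97 [1]=0xf9 [2]=0x7e [3]=0x60 (big-endian) → word 0x97f97e60
id [31+:1] = (word>>31) & 0x1 = 1
kind [30+:1] = (word>>30) & 0x1 = 0
rsvd [5+:25] = (word>>5) & 0x1ffffff = 12569587  ←
ver [2+:3] = (word>>2) & 0x7 = 0
chan [0+:2] = (word>>0) & 0x3 = 0
rsvd signed 25b, MSB=0: value = 12569587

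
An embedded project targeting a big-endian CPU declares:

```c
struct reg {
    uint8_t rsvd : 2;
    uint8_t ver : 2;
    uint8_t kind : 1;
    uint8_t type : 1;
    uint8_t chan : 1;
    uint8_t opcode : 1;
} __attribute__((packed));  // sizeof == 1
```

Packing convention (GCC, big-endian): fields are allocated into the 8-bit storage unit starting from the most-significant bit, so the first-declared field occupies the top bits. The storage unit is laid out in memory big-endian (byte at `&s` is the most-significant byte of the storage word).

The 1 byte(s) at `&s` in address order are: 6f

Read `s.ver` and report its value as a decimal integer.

2

[0]=0x6f (big-endian) → word 0x6f
rsvd [6+:2] = (word>>6) & 0x3 = 1
ver [4+:2] = (word>>4) & 0x3 = 2  ←
kind [3+:1] = (word>>3) & 0x1 = 1
type [2+:1] = (word>>2) & 0x1 = 1
chan [1+:1] = (word>>1) & 0x1 = 1
opcode [0+:1] = (word>>0) & 0x1 = 1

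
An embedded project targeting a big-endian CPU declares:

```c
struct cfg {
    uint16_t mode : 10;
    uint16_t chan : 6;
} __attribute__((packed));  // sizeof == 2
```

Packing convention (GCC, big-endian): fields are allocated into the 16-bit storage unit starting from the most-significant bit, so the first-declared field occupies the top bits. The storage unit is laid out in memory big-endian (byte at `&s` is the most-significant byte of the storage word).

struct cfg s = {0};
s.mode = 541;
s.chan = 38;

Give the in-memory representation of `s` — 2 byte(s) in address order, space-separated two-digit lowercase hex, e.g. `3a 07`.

mode:10 = 541 → 0x21d << 6 → word 0x8740
chan:6 = 38 → 0x26 << 0 → word 0x8766
word = 0x8766 → big-endian bytes:
  [0]=0x87  [1]=0x66

87 66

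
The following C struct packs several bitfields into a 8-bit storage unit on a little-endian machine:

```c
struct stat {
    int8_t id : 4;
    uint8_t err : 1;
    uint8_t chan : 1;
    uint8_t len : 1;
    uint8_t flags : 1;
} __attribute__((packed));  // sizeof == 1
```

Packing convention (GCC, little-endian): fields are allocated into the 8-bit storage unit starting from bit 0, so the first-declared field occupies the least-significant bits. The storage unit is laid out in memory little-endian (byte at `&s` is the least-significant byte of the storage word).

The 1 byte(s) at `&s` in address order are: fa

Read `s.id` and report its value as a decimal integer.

[0]=0xfa (little-endian) → word 0xfa
id:4 @ bit 0 → (0xfa>>0)&0xf = 0xa  ←
err:1 @ bit 4 → (0xfa>>4)&0x1 = 0x1
chan:1 @ bit 5 → (0xfa>>5)&0x1 = 0x1
len:1 @ bit 6 → (0xfa>>6)&0x1 = 0x1
flags:1 @ bit 7 → (0xfa>>7)&0x1 = 0x1
id signed 4b, MSB=1: 10 - 16 = -6

-6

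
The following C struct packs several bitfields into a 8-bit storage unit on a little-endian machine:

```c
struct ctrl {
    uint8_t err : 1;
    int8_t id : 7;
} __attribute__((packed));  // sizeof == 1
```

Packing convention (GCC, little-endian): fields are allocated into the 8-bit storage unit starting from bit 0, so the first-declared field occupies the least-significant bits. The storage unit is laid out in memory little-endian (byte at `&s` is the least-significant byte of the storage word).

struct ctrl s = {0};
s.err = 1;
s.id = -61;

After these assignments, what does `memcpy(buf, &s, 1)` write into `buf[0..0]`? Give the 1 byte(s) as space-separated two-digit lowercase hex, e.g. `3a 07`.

87

err (1b) val=1 bits=0x1 at bit 0: 0x01
id (7b) val=-61 bits=0x43 at bit 1: 0x87
word = 0x87 → little-endian bytes:
  [0]=0x87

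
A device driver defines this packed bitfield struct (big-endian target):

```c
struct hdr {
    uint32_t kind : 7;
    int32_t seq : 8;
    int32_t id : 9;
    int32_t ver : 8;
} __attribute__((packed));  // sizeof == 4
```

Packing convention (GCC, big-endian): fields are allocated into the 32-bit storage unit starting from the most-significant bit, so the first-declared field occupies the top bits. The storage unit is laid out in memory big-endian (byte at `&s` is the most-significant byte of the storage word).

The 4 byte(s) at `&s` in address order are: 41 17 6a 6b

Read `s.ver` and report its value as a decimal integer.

[0]=0x41 [1]=0x17 [2]=0x6a [3]=0x6b (big-endian) → word 0x41176a6b
kind [25+:7] = (word>>25) & 0x7f = 32
seq [17+:8] = (word>>17) & 0xff = 139
id [8+:9] = (word>>8) & 0x1ff = 362
ver [0+:8] = (word>>0) & 0xff = 107  ←
ver signed 8b, MSB=0: value = 107

107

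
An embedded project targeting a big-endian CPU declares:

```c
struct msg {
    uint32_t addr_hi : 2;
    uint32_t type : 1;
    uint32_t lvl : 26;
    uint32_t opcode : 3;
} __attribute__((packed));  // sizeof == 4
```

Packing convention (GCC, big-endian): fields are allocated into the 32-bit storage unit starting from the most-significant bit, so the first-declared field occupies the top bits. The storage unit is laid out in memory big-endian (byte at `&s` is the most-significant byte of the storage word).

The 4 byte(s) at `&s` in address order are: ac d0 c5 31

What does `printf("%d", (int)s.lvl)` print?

26876070

[0]=0xac [1]=0xd0 [2]=0xc5 [3]=0x31 (big-endian) → word 0xacd0c531
addr_hi:2 @ bit 30 → (0xacd0c531>>30)&0x3 = 0x2
type:1 @ bit 29 → (0xacd0c531>>29)&0x1 = 0x1
lvl:26 @ bit 3 → (0xacd0c531>>3)&0x3ffffff = 0x19a18a6  ←
opcode:3 @ bit 0 → (0xacd0c531>>0)&0x7 = 0x1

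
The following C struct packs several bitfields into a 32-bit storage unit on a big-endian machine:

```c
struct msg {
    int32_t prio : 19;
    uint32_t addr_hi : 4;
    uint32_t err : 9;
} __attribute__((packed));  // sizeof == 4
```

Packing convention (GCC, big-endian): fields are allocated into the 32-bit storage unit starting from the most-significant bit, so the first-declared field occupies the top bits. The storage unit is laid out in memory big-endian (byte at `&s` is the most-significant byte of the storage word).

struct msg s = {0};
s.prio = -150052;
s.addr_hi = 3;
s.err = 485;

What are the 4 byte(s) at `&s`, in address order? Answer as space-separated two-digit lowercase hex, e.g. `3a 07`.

b6 bb 87 e5

[13+:19] prio=-150052 & 0x7ffff = 0x5b5dc; word=0xb6bb8000
[9+:4] addr_hi=3 & 0xf = 0x3; word=0xb6bb8600
[0+:9] err=485 & 0x1ff = 0x1e5; word=0xb6bb87e5
word = 0xb6bb87e5 → big-endian bytes:
  [0]=0xb6  [1]=0xbb  [2]=0x87  [3]=0xe5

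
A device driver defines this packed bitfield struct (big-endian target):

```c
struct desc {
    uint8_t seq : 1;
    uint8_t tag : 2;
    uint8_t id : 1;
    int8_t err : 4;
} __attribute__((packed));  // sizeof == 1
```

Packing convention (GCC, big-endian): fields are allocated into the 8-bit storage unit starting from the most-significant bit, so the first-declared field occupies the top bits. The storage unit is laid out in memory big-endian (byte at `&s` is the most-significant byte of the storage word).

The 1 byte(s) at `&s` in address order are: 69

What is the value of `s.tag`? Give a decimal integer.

[0]=0x69 (big-endian) → word 0x69
seq:1 @ bit 7 → (0x69>>7)&0x1 = 0x0
tag:2 @ bit 5 → (0x69>>5)&0x3 = 0x3  ←
id:1 @ bit 4 → (0x69>>4)&0x1 = 0x0
err:4 @ bit 0 → (0x69>>0)&0xf = 0x9

3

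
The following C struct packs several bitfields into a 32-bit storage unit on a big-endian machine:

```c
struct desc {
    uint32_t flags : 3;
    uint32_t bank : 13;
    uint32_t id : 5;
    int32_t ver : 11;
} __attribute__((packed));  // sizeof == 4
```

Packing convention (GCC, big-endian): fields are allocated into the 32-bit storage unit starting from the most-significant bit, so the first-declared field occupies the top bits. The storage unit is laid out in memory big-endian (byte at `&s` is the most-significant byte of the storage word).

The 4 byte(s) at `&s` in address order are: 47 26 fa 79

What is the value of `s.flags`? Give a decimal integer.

[0]=0x47 [1]=0x26 [2]=0xfa [3]=0x79 (big-endian) → word 0x4726fa79
flags [29+:3] = (word>>29) & 0x7 = 2  ←
bank [16+:13] = (word>>16) & 0x1fff = 1830
id [11+:5] = (word>>11) & 0x1f = 31
ver [0+:11] = (word>>0) & 0x7ff = 633

2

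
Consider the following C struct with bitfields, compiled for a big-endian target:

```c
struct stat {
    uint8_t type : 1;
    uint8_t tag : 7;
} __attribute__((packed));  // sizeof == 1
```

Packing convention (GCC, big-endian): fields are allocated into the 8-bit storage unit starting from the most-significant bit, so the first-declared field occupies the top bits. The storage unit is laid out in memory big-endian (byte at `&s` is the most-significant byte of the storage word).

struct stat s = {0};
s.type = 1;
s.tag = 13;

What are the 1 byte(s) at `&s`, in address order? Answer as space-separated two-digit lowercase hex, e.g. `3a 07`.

8d

[7+:1] type=1 & 0x1 = 0x1; word=0x80
[0+:7] tag=13 & 0x7f = 0xd; word=0x8d
word = 0x8d → big-endian bytes:
  [0]=0x8d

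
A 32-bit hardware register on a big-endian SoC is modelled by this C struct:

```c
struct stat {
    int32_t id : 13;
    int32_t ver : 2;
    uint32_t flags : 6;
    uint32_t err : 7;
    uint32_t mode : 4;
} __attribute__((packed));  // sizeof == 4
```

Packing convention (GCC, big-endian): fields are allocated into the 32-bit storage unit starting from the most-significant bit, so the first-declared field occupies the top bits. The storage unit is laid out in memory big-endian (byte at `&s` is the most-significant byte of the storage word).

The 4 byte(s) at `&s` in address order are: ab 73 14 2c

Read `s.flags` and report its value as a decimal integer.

34

[0]=0xab [1]=0x73 [2]=0x14 [3]=0x2c (big-endian) → word 0xab73142c
id:13 @ bit 19 → (0xab73142c>>19)&0x1fff = 0x156e
ver:2 @ bit 17 → (0xab73142c>>17)&0x3 = 0x1
flags:6 @ bit 11 → (0xab73142c>>11)&0x3f = 0x22  ←
err:7 @ bit 4 → (0xab73142c>>4)&0x7f = 0x42
mode:4 @ bit 0 → (0xab73142c>>0)&0xf = 0xc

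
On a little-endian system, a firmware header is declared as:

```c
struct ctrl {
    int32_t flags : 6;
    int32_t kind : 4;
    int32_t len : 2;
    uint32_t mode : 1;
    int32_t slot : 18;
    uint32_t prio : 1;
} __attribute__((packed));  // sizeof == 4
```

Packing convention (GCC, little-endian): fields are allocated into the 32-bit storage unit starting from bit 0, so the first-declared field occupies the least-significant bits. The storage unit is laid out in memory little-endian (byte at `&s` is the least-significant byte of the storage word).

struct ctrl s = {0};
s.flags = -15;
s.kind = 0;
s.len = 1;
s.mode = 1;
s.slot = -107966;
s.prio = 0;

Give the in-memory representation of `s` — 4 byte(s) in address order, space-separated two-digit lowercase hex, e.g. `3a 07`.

31 54 48 4b

flags (6b) val=-15 bits=0x31 at bit 0: 0x00000031
kind (4b) val=0 bits=0x0 at bit 6: 0x00000031
len (2b) val=1 bits=0x1 at bit 10: 0x00000431
mode (1b) val=1 bits=0x1 at bit 12: 0x00001431
slot (18b) val=-107966 bits=0x25a42 at bit 13: 0x4b485431
prio (1b) val=0 bits=0x0 at bit 31: 0x4b485431
word = 0x4b485431 → little-endian bytes:
  [0]=0x31  [1]=0x54  [2]=0x48  [3]=0x4b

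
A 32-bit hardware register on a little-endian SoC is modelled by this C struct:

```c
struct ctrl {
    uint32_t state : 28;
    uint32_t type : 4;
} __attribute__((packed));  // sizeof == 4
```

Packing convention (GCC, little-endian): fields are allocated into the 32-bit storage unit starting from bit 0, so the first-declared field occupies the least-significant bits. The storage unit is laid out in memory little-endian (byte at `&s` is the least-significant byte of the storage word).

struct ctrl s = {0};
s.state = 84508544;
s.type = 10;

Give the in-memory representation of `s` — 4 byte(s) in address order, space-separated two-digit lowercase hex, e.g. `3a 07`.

[0+:28] state=84508544 & 0xfffffff = 0x5097f80; word=0x05097f80
[28+:4] type=10 & 0xf = 0xa; word=0xa5097f80
word = 0xa5097f80 → little-endian bytes:
  [0]=0x80  [1]=0x7f  [2]=0x09  [3]=0xa5

80 7f 09 a5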